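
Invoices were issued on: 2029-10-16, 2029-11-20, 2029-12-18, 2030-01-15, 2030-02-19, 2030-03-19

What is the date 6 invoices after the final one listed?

These are Tuesdays at 28- or 35-day spacing (35, 28, 28, 35, 28).
The pattern: 3rd Tuesday of the month.
3rd Tuesday of April 2030: 2030-04-16.
3rd Tuesday of May 2030: 2030-05-21.
June 2030 — 3rd Tuesday is 2030-06-18.
July 2030 — 3rd Tuesday is 2030-07-16.
August 2030 — 3rd Tuesday is 2030-08-20.
3rd Tuesday of September 2030: 2030-09-17.

2030-09-17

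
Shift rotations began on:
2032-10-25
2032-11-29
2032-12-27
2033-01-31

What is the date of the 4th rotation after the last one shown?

2033-05-30

These are Mondays with 35, 28, 35-day gaps.
Each is the final Monday of its month — 2032-11-29 is past the 28th, so '4th Monday' doesn't fit.
February 2033 ends with Monday 2033-02-28.
March 2033 ends with Monday 2033-03-28.
April 2033 ends with Monday 2033-04-25.
Last Monday of May 2033: 2033-05-30.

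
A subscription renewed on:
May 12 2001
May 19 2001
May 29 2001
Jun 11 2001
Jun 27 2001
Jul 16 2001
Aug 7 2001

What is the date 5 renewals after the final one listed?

Jan 9 2002

Intervals are 7, 10, 13, 16, 19, 22 days — an arithmetic progression with common difference 3.
Next gap: 25 days. Aug 7 2001 + 25 days = Sep 1 2001.
Next gap: 28 days. Sep 1 2001 + 28 days = Sep 29 2001.
Next gap: 31 days. Sep 29 2001 + 31 days = Oct 30 2001.
Next gap: 34 days. Oct 30 2001 + 34 days = Dec 3 2001.
Next gap: 37 days. Dec 3 2001 + 37 days = Jan 9 2002.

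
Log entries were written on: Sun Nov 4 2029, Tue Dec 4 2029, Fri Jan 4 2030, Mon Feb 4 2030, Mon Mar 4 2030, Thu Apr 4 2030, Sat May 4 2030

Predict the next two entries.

Tue Jun 4 2030, Thu Jul 4 2030

Gaps: 30, 31, 31, 28, 31, 30 days — not constant. Every event is on the 4th of the month.
Pattern: the 4th of each month.
Next: June 2030 → Tue Jun 4 2030.
Next: July 2030 → Thu Jul 4 2030.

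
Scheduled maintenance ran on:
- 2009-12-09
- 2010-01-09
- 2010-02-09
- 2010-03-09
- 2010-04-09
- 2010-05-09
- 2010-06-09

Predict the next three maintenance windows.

2010-07-09, 2010-08-09, 2010-09-09

Gaps: 31, 31, 28, 31, 30, 31 days — not constant. Every event is on the 9th of the month.
Pattern: the 9th of each month.
Next: July 2010 → 2010-07-09.
Next: August 2010 → 2010-08-09.
September 2010: 2010-09-09.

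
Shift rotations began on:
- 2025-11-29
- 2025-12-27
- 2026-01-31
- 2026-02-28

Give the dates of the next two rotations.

Every date is a Saturday; gaps 28, 35, 28 days.
Each is the last Saturday of its month (at least one falls on the 29th or later, ruling out '4th Saturday').
March 2026 ends with Saturday 2026-03-28.
Last Saturday of April 2026: 2026-04-25.

2026-03-28, 2026-04-25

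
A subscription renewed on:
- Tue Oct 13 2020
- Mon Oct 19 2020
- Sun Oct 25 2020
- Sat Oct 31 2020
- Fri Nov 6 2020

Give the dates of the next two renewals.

Thu Nov 12 2020, Wed Nov 18 2020

Gaps between consecutive events: 6, 6, 6, 6 days — a constant 6-day interval.
Fri Nov 6 2020 + 6 days = Thu Nov 12 2020.
Thu Nov 12 2020 + 6 days = Wed Nov 18 2020.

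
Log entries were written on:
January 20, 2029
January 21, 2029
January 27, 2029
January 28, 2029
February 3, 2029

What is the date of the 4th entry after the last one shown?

Gaps: 1, 6, 1, 6 days — not constant, but cyclic with period 2.
The events fall on every Saturday and Sunday.
The following Sunday is February 4, 2029.
Next Saturday: February 10, 2029.
The following Sunday is February 11, 2029.
The following Saturday is February 17, 2029.

February 17, 2029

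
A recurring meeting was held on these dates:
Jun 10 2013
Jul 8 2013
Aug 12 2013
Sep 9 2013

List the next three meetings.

All dates are Mondays, 28, 35, 28 days apart.
Specifically, the 2nd Monday of each month.
October 2013 — 2nd Monday is Oct 14 2013.
2nd Monday of November 2013: Nov 11 2013.
2nd Monday of December 2013: Dec 9 2013.

Oct 14 2013, Nov 11 2013, Dec 9 2013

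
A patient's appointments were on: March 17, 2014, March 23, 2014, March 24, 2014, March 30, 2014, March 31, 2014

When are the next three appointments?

April 6, 2014; April 7, 2014; April 13, 2014

Gaps: 6, 1, 6, 1 days — not constant, but cyclic with period 2.
The events fall on every Monday and Sunday.
Next Sunday: April 6, 2014.
The following Monday is April 7, 2014.
The following Sunday is April 13, 2014.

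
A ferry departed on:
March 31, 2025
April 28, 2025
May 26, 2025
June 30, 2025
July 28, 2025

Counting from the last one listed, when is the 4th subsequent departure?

November 24, 2025

Every date is a Monday; gaps 28, 28, 35, 28 days.
Each is the last Monday of its month (at least one falls on the 29th or later, ruling out '4th Monday').
August 2025 ends with Monday August 25, 2025.
Last Monday of September 2025: September 29, 2025.
Last Monday of October 2025: October 27, 2025.
Last Monday of November 2025: November 24, 2025.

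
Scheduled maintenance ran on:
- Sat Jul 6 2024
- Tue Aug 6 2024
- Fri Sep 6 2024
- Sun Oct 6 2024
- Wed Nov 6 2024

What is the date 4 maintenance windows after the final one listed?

Gaps: 31, 31, 30, 31 days — not constant. Every event is on the 6th of the month.
Pattern: the 6th of each month.
Next: December 2024 → Fri Dec 6 2024.
January 2025: Mon Jan 6 2025.
Next: February 2025 → Thu Feb 6 2025.
Next: March 2025 → Thu Mar 6 2025.

Thu Mar 6 2025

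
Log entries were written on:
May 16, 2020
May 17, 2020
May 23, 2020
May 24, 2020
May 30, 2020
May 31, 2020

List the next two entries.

June 6, 2020; June 7, 2020

Every event lands on a Saturday or Sunday (gaps cycle 1, 6, 1, 6, 1).
So the schedule is: every Saturday and Sunday.
Next Saturday: June 6, 2020.
The following Sunday is June 7, 2020.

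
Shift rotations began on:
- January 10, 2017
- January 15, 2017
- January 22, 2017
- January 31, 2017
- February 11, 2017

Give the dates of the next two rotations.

Intervals are 5, 7, 9, 11 days — an arithmetic progression with common difference 2.
Next gap: 13 days. February 11, 2017 + 13 days = February 24, 2017.
Next gap: 15 days. February 24, 2017 + 15 days = March 11, 2017.

February 24, 2017; March 11, 2017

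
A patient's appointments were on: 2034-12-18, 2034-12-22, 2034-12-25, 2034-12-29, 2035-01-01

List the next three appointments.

2035-01-05, 2035-01-08, 2035-01-12

Gaps: 4, 3, 4, 3 days — not constant, but cyclic with period 2.
The events fall on every Monday and Friday.
Next Friday: 2035-01-05.
The following Monday is 2035-01-08.
The following Friday is 2035-01-12.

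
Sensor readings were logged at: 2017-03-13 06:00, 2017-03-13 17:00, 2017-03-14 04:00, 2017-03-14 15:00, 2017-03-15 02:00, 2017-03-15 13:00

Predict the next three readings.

Spacing: 11, 11, 11, 11, 11 h — constant 11 h.
2017-03-15 13:00 + 11 h = 2017-03-16 00:00.
2017-03-16 00:00 + 11 h = 2017-03-16 11:00.
2017-03-16 11:00 + 11 h = 2017-03-16 22:00.

2017-03-16 00:00, 2017-03-16 11:00, 2017-03-16 22:00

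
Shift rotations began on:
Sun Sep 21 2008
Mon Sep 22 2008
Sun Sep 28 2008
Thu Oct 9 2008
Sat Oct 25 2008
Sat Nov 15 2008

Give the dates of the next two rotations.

Thu Dec 11 2008, Sun Jan 11 2009

Gaps: 1, 6, 11, 16, 21 days — each gap is 5 larger than the previous one.
Next gap: 26 days. Sat Nov 15 2008 + 26 days = Thu Dec 11 2008.
Next gap: 31 days. Thu Dec 11 2008 + 31 days = Sun Jan 11 2009.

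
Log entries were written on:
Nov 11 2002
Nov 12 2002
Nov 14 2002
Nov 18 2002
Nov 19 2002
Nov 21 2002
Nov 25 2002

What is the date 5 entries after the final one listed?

Gaps: 1, 2, 4, 1, 2, 4 days — not constant, but cyclic with period 3.
The events fall on every Monday, Tuesday and Thursday.
Next Tuesday: Nov 26 2002.
The following Thursday is Nov 28 2002.
The following Monday is Dec 2 2002.
The following Tuesday is Dec 3 2002.
The following Thursday is Dec 5 2002.

Dec 5 2002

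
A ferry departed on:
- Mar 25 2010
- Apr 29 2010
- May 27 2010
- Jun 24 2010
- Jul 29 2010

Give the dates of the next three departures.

Aug 26 2010, Sep 30 2010, Oct 28 2010

All Thursdays; the gaps (35, 28, 28, 35) vary with month length.
This is the last Thursday of each month.
August 2010 ends with Thursday Aug 26 2010.
Last Thursday of September 2010: Sep 30 2010.
October 2010 ends with Thursday Oct 28 2010.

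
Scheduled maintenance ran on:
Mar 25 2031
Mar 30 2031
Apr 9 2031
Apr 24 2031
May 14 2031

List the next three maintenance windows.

Intervals are 5, 10, 15, 20 days — an arithmetic progression with common difference 5.
Next gap: 25 days. May 14 2031 + 25 days = Jun 8 2031.
Next gap: 30 days. Jun 8 2031 + 30 days = Jul 8 2031.
Next gap: 35 days. Jul 8 2031 + 35 days = Aug 12 2031.

Jun 8 2031, Jul 8 2031, Aug 12 2031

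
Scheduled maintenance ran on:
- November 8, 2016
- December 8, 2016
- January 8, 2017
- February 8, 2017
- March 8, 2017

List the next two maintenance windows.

April 8, 2017; May 8, 2017

Gaps: 30, 31, 31, 28 days — not constant. Every event is on the 8th of the month.
Pattern: the 8th of each month.
Next: April 2017 → April 8, 2017.
Next: May 2017 → May 8, 2017.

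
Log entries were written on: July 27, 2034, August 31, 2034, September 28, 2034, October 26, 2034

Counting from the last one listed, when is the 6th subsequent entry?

April 26, 2035

All Thursdays; the gaps (35, 28, 28) vary with month length.
This is the last Thursday of each month.
Last Thursday of November 2034: November 30, 2034.
Last Thursday of December 2034: December 28, 2034.
Last Thursday of January 2035: January 25, 2035.
Last Thursday of February 2035: February 22, 2035.
March 2035 ends with Thursday March 29, 2035.
Last Thursday of April 2035: April 26, 2035.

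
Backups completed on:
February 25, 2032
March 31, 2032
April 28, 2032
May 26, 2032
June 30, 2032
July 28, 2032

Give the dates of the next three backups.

August 25, 2032; September 29, 2032; October 27, 2032

Every date is a Wednesday; gaps 35, 28, 28, 35, 28 days.
Each is the last Wednesday of its month (at least one falls on the 29th or later, ruling out '4th Wednesday').
Last Wednesday of August 2032: August 25, 2032.
September 2032 ends with Wednesday September 29, 2032.
Last Wednesday of October 2032: October 27, 2032.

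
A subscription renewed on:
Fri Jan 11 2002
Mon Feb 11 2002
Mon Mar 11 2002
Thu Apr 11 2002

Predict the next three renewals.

Sat May 11 2002, Tue Jun 11 2002, Thu Jul 11 2002

Each date is the 11th; the gaps (31, 28, 31) track the month lengths.
The rule is the 11th of each month.
May 2002: Sat May 11 2002.
Next: June 2002 → Tue Jun 11 2002.
July 2002: Thu Jul 11 2002.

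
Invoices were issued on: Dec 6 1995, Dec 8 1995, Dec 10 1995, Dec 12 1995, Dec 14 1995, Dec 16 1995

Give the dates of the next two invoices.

Dec 18 1995, Dec 20 1995

Gaps between consecutive events: 2, 2, 2, 2, 2 days — a constant 2-day interval.
Dec 16 1995 + 2 days = Dec 18 1995.
Dec 18 1995 + 2 days = Dec 20 1995.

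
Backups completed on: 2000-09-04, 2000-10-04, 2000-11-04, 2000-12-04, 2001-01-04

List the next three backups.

2001-02-04, 2001-03-04, 2001-04-04

The day-of-month is always 4 (30, 31, 30, 31 days between events).
So this recurs on the 4th of each month.
Next: February 2001 → 2001-02-04.
Next: March 2001 → 2001-03-04.
Next: April 2001 → 2001-04-04.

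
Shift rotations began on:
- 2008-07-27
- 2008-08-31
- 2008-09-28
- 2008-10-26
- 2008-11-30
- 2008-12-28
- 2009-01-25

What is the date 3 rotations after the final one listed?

2009-04-26

These are Sundays with 35, 28, 28, 35, 28, 28-day gaps.
Each is the final Sunday of its month — 2008-08-31 is past the 28th, so '4th Sunday' doesn't fit.
Last Sunday of February 2009: 2009-02-22.
Last Sunday of March 2009: 2009-03-29.
April 2009 ends with Sunday 2009-04-26.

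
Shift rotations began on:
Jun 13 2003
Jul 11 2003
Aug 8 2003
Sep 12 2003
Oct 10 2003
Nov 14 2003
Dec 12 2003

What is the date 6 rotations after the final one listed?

Jun 11 2004

These are Fridays at 28- or 35-day spacing (28, 28, 35, 28, 35, 28).
The pattern: 2nd Friday of the month.
2nd Friday of January 2004: Jan 9 2004.
2nd Friday of February 2004: Feb 13 2004.
March 2004 — 2nd Friday is Mar 12 2004.
2nd Friday of April 2004: Apr 9 2004.
May 2004 — 2nd Friday is May 14 2004.
June 2004 — 2nd Friday is Jun 11 2004.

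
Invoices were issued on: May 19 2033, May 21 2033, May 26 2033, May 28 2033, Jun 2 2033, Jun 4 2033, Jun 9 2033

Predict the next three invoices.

Gaps: 2, 5, 2, 5, 2, 5 days — not constant, but cyclic with period 2.
The events fall on every Thursday and Saturday.
The following Saturday is Jun 11 2033.
The following Thursday is Jun 16 2033.
Next Saturday: Jun 18 2033.

Jun 11 2033, Jun 16 2033, Jun 18 2033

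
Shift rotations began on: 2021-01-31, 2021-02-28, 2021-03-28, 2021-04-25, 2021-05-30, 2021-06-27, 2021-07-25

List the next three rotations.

Every date is a Sunday; gaps 28, 28, 28, 35, 28, 28 days.
Each is the last Sunday of its month (at least one falls on the 29th or later, ruling out '4th Sunday').
Last Sunday of August 2021: 2021-08-29.
September 2021 ends with Sunday 2021-09-26.
October 2021 ends with Sunday 2021-10-31.

2021-08-29, 2021-09-26, 2021-10-31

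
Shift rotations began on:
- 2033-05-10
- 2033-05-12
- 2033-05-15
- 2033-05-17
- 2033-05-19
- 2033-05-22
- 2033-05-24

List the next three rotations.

2033-05-26, 2033-05-29, 2033-05-31

Every event lands on a Tuesday or Thursday or Sunday (gaps cycle 2, 3, 2, 2, 3, 2).
So the schedule is: every Tuesday, Thursday and Sunday.
The following Thursday is 2033-05-26.
The following Sunday is 2033-05-29.
Next Tuesday: 2033-05-31.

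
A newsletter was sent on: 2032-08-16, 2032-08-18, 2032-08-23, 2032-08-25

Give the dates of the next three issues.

The gap pattern 2, 5, 2 repeats every 2 events.
These are the Mondays and Wednesdays of each week.
The following Monday is 2032-08-30.
Next Wednesday: 2032-09-01.
The following Monday is 2032-09-06.

2032-08-30, 2032-09-01, 2032-09-06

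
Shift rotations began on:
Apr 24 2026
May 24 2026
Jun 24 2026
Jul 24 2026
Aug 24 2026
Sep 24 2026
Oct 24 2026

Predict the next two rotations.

Gaps: 30, 31, 30, 31, 31, 30 days — not constant. Every event is on the 24th of the month.
Pattern: the 24th of each month.
November 2026: Nov 24 2026.
December 2026: Dec 24 2026.

Nov 24 2026, Dec 24 2026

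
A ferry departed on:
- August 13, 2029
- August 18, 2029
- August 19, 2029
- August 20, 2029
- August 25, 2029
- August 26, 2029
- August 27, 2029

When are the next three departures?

Every event lands on a Monday or Saturday or Sunday (gaps cycle 5, 1, 1, 5, 1, 1).
So the schedule is: every Monday, Saturday and Sunday.
The following Saturday is September 1, 2029.
Next Sunday: September 2, 2029.
Next Monday: September 3, 2029.

September 1, 2029; September 2, 2029; September 3, 2029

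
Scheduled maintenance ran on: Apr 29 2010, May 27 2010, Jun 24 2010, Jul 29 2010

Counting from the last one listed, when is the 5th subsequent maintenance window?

All Thursdays; the gaps (28, 28, 35) vary with month length.
This is the last Thursday of each month.
Last Thursday of August 2010: Aug 26 2010.
Last Thursday of September 2010: Sep 30 2010.
October 2010 ends with Thursday Oct 28 2010.
Last Thursday of November 2010: Nov 25 2010.
Last Thursday of December 2010: Dec 30 2010.

Dec 30 2010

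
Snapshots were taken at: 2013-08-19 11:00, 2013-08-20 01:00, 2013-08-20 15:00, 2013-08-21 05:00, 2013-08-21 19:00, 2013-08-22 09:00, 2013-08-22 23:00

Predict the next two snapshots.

2013-08-23 13:00, 2013-08-24 03:00

Gaps: 14, 14, 14, 14, 14, 14 hours — each event is 14 hours after the previous one.
2013-08-22 23:00 + 14 h = 2013-08-23 13:00.
2013-08-23 13:00 + 14 h = 2013-08-24 03:00.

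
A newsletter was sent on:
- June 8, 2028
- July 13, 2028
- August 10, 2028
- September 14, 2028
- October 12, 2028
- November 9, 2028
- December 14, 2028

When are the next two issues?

These are Thursdays at 28- or 35-day spacing (35, 28, 35, 28, 28, 35).
The pattern: 2nd Thursday of the month.
January 2029 — 2nd Thursday is January 11, 2029.
2nd Thursday of February 2029: February 8, 2029.

January 11, 2029; February 8, 2029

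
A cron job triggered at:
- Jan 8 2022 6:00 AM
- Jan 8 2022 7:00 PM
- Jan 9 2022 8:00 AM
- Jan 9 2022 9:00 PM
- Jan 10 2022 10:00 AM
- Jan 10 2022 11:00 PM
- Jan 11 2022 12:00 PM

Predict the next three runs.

Gaps: 13, 13, 13, 13, 13, 13 hours — each event is 13 hours after the previous one.
Jan 11 2022 12:00 PM + 13 h = Jan 12 2022 1:00 AM.
Jan 12 2022 1:00 AM + 13 h = Jan 12 2022 2:00 PM.
Jan 12 2022 2:00 PM + 13 h = Jan 13 2022 3:00 AM.

Jan 12 2022 1:00 AM, Jan 12 2022 2:00 PM, Jan 13 2022 3:00 AM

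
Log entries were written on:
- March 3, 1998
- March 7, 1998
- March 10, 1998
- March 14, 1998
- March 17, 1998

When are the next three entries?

March 21, 1998; March 24, 1998; March 28, 1998

Gaps: 4, 3, 4, 3 days — not constant, but cyclic with period 2.
The events fall on every Tuesday and Saturday.
The following Saturday is March 21, 1998.
The following Tuesday is March 24, 1998.
The following Saturday is March 28, 1998.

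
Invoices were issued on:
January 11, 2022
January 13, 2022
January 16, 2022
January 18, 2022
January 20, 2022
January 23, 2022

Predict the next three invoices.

Gaps: 2, 3, 2, 2, 3 days — not constant, but cyclic with period 3.
The events fall on every Tuesday, Thursday and Sunday.
The following Tuesday is January 25, 2022.
Next Thursday: January 27, 2022.
Next Sunday: January 30, 2022.

January 25, 2022; January 27, 2022; January 30, 2022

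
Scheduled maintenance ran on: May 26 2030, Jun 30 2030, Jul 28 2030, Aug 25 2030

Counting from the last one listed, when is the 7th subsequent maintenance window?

Every date is a Sunday; gaps 35, 28, 28 days.
Each is the last Sunday of its month (at least one falls on the 29th or later, ruling out '4th Sunday').
Last Sunday of September 2030: Sep 29 2030.
Last Sunday of October 2030: Oct 27 2030.
November 2030 ends with Sunday Nov 24 2030.
Last Sunday of December 2030: Dec 29 2030.
January 2031 ends with Sunday Jan 26 2031.
Last Sunday of February 2031: Feb 23 2031.
March 2031 ends with Sunday Mar 30 2031.

Mar 30 2031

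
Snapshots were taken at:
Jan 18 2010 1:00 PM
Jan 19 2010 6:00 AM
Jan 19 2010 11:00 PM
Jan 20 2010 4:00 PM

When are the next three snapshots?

Spacing: 17, 17, 17 h — constant 17 h.
Jan 20 2010 4:00 PM + 17 h = Jan 21 2010 9:00 AM.
Jan 21 2010 9:00 AM + 17 h = Jan 22 2010 2:00 AM.
Jan 22 2010 2:00 AM + 17 h = Jan 22 2010 7:00 PM.

Jan 21 2010 9:00 AM, Jan 22 2010 2:00 AM, Jan 22 2010 7:00 PM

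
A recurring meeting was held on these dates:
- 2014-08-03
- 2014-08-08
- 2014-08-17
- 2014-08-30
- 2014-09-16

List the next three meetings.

The spacing grows by 4 each time: 5, 9, 13, 17 days.
Next gap: 21 days. 2014-09-16 + 21 days = 2014-10-07.
Next gap: 25 days. 2014-10-07 + 25 days = 2014-11-01.
Next gap: 29 days. 2014-11-01 + 29 days = 2014-11-30.

2014-10-07, 2014-11-01, 2014-11-30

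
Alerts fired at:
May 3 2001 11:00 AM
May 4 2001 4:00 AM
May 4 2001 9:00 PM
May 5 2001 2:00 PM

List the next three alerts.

May 6 2001 7:00 AM, May 7 2001 12:00 AM, May 7 2001 5:00 PM

The interval is a steady 17 hours (17, 17, 17).
May 5 2001 2:00 PM + 17 h = May 6 2001 7:00 AM.
May 6 2001 7:00 AM + 17 h = May 7 2001 12:00 AM.
May 7 2001 12:00 AM + 17 h = May 7 2001 5:00 PM.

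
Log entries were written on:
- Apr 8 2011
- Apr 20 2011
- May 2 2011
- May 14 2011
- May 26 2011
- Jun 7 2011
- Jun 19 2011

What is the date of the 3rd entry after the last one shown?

Gaps between consecutive events: 12, 12, 12, 12, 12, 12 days — a constant 12-day interval.
Jun 19 2011 + 12 days = Jul 1 2011.
Jul 1 2011 + 12 days = Jul 13 2011.
Jul 13 2011 + 12 days = Jul 25 2011.

Jul 25 2011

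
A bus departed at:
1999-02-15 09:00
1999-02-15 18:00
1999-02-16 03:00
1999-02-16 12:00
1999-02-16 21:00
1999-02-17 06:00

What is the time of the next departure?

1999-02-17 15:00

Gaps: 9, 9, 9, 9, 9 hours — each event is 9 hours after the previous one.
1999-02-17 06:00 + 9 h = 1999-02-17 15:00.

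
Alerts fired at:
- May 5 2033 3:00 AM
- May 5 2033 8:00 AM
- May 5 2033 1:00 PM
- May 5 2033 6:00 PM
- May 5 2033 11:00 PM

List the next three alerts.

May 6 2033 4:00 AM, May 6 2033 9:00 AM, May 6 2033 2:00 PM

The interval is a steady 5 hours (5, 5, 5, 5).
May 5 2033 11:00 PM + 5 h = May 6 2033 4:00 AM.
May 6 2033 4:00 AM + 5 h = May 6 2033 9:00 AM.
May 6 2033 9:00 AM + 5 h = May 6 2033 2:00 PM.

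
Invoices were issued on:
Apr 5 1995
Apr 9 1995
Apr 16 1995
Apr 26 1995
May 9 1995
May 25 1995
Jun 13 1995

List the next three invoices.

The spacing grows by 3 each time: 4, 7, 10, 13, 16, 19 days.
Next gap: 22 days. Jun 13 1995 + 22 days = Jul 5 1995.
Next gap: 25 days. Jul 5 1995 + 25 days = Jul 30 1995.
Next gap: 28 days. Jul 30 1995 + 28 days = Aug 27 1995.

Jul 5 1995, Jul 30 1995, Aug 27 1995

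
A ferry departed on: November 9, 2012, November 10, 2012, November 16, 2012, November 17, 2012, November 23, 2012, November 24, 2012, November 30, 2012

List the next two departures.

The gap pattern 1, 6, 1, 6, 1, 6 repeats every 2 events.
These are the Fridays and Saturdays of each week.
The following Saturday is December 1, 2012.
Next Friday: December 7, 2012.

December 1, 2012; December 7, 2012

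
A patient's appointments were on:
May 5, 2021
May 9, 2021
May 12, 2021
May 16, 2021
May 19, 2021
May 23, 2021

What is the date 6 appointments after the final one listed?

June 13, 2021

Every event lands on a Wednesday or Sunday (gaps cycle 4, 3, 4, 3, 4).
So the schedule is: every Wednesday and Sunday.
The following Wednesday is May 26, 2021.
Next Sunday: May 30, 2021.
The following Wednesday is June 2, 2021.
Next Sunday: June 6, 2021.
The following Wednesday is June 9, 2021.
The following Sunday is June 13, 2021.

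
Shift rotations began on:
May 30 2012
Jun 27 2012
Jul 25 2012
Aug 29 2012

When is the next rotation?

Sep 26 2012

Every date is a Wednesday; gaps 28, 28, 35 days.
Each is the last Wednesday of its month (at least one falls on the 29th or later, ruling out '4th Wednesday').
September 2012 ends with Wednesday Sep 26 2012.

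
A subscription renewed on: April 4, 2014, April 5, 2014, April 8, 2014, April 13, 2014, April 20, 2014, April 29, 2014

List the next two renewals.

May 10, 2014; May 23, 2014

The spacing grows by 2 each time: 1, 3, 5, 7, 9 days.
Next gap: 11 days. April 29, 2014 + 11 days = May 10, 2014.
Next gap: 13 days. May 10, 2014 + 13 days = May 23, 2014.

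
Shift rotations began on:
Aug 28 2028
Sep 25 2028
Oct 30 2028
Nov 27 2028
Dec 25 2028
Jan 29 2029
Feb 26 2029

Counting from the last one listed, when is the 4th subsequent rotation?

Jun 25 2029

All Mondays; the gaps (28, 35, 28, 28, 35, 28) vary with month length.
This is the last Monday of each month.
Last Monday of March 2029: Mar 26 2029.
Last Monday of April 2029: Apr 30 2029.
Last Monday of May 2029: May 28 2029.
Last Monday of June 2029: Jun 25 2029.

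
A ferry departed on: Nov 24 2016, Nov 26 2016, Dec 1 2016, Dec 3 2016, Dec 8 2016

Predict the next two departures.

Dec 10 2016, Dec 15 2016

Every event lands on a Thursday or Saturday (gaps cycle 2, 5, 2, 5).
So the schedule is: every Thursday and Saturday.
Next Saturday: Dec 10 2016.
Next Thursday: Dec 15 2016.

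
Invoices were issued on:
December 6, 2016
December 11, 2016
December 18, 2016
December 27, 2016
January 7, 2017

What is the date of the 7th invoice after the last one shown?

May 20, 2017

Gaps: 5, 7, 9, 11 days — each gap is 2 larger than the previous one.
Next gap: 13 days. January 7, 2017 + 13 days = January 20, 2017.
Next gap: 15 days. January 20, 2017 + 15 days = February 4, 2017.
Next gap: 17 days. February 4, 2017 + 17 days = February 21, 2017.
Next gap: 19 days. February 21, 2017 + 19 days = March 12, 2017.
Next gap: 21 days. March 12, 2017 + 21 days = April 2, 2017.
Next gap: 23 days. April 2, 2017 + 23 days = April 25, 2017.
Next gap: 25 days. April 25, 2017 + 25 days = May 20, 2017.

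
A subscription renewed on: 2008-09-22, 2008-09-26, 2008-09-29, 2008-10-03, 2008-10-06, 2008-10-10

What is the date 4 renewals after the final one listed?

2008-10-24

Every event lands on a Monday or Friday (gaps cycle 4, 3, 4, 3, 4).
So the schedule is: every Monday and Friday.
Next Monday: 2008-10-13.
Next Friday: 2008-10-17.
Next Monday: 2008-10-20.
The following Friday is 2008-10-24.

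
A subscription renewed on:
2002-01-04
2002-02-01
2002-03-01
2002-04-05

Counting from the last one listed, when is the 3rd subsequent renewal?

2002-07-05

All dates are Fridays, 28, 28, 35 days apart.
Specifically, the 1st Friday of each month.
1st Friday of May 2002: 2002-05-03.
1st Friday of June 2002: 2002-06-07.
1st Friday of July 2002: 2002-07-05.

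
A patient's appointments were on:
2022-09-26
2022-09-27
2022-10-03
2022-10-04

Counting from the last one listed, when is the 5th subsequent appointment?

2022-10-24

The gap pattern 1, 6, 1 repeats every 2 events.
These are the Mondays and Tuesdays of each week.
The following Monday is 2022-10-10.
Next Tuesday: 2022-10-11.
Next Monday: 2022-10-17.
The following Tuesday is 2022-10-18.
The following Monday is 2022-10-24.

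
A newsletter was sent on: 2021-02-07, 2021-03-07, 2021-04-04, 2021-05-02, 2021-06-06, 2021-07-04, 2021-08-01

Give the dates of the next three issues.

2021-09-05, 2021-10-03, 2021-11-07

Gaps: 28, 28, 28, 35, 28, 28 days — a mix of 28 and 35. Every date is a Sunday.
Each is the 1st Sunday of its month.
September 2021 — 1st Sunday is 2021-09-05.
October 2021 — 1st Sunday is 2021-10-03.
November 2021 — 1st Sunday is 2021-11-07.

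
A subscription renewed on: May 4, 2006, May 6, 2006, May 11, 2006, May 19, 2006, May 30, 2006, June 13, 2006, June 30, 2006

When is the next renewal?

The spacing grows by 3 each time: 2, 5, 8, 11, 14, 17 days.
Next gap: 20 days. June 30, 2006 + 20 days = July 20, 2006.

July 20, 2006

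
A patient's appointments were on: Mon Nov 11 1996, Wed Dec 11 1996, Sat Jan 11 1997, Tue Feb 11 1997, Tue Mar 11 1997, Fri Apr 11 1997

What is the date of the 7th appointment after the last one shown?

Tue Nov 11 1997

Gaps: 30, 31, 31, 28, 31 days — not constant. Every event is on the 11th of the month.
Pattern: the 11th of each month.
May 1997: Sun May 11 1997.
Next: June 1997 → Wed Jun 11 1997.
July 1997: Fri Jul 11 1997.
August 1997: Mon Aug 11 1997.
Next: September 1997 → Thu Sep 11 1997.
October 1997: Sat Oct 11 1997.
Next: November 1997 → Tue Nov 11 1997.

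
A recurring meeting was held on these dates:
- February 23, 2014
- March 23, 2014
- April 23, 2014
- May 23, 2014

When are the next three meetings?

The day-of-month is always 23 (28, 31, 30 days between events).
So this recurs on the 23rd of each month.
Next: June 2014 → June 23, 2014.
July 2014: July 23, 2014.
August 2014: August 23, 2014.

June 23, 2014; July 23, 2014; August 23, 2014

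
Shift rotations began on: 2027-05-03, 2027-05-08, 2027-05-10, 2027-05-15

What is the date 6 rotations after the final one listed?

Gaps: 5, 2, 5 days — not constant, but cyclic with period 2.
The events fall on every Monday and Saturday.
The following Monday is 2027-05-17.
The following Saturday is 2027-05-22.
The following Monday is 2027-05-24.
Next Saturday: 2027-05-29.
Next Monday: 2027-05-31.
The following Saturday is 2027-06-05.

2027-06-05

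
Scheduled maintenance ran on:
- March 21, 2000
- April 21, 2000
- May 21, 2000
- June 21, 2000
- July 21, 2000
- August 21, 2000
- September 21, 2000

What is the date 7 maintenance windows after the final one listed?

April 21, 2001

The day-of-month is always 21 (31, 30, 31, 30, 31, 31 days between events).
So this recurs on the 21st of each month.
October 2000: October 21, 2000.
Next: November 2000 → November 21, 2000.
December 2000: December 21, 2000.
Next: January 2001 → January 21, 2001.
February 2001: February 21, 2001.
Next: March 2001 → March 21, 2001.
Next: April 2001 → April 21, 2001.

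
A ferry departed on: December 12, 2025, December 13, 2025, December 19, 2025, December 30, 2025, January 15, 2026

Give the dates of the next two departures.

Intervals are 1, 6, 11, 16 days — an arithmetic progression with common difference 5.
Next gap: 21 days. January 15, 2026 + 21 days = February 5, 2026.
Next gap: 26 days. February 5, 2026 + 26 days = March 3, 2026.

February 5, 2026; March 3, 2026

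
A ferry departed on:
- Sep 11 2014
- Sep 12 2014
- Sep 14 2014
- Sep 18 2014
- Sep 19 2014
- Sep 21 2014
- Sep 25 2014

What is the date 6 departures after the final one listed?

Gaps: 1, 2, 4, 1, 2, 4 days — not constant, but cyclic with period 3.
The events fall on every Thursday, Friday and Sunday.
The following Friday is Sep 26 2014.
Next Sunday: Sep 28 2014.
The following Thursday is Oct 2 2014.
Next Friday: Oct 3 2014.
The following Sunday is Oct 5 2014.
Next Thursday: Oct 9 2014.

Oct 9 2014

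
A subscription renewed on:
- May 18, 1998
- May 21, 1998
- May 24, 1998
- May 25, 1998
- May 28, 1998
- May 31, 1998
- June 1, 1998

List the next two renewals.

Every event lands on a Monday or Thursday or Sunday (gaps cycle 3, 3, 1, 3, 3, 1).
So the schedule is: every Monday, Thursday and Sunday.
Next Thursday: June 4, 1998.
Next Sunday: June 7, 1998.

June 4, 1998; June 7, 1998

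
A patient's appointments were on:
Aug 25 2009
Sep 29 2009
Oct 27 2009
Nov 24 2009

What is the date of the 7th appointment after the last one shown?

Every date is a Tuesday; gaps 35, 28, 28 days.
Each is the last Tuesday of its month (at least one falls on the 29th or later, ruling out '4th Tuesday').
December 2009 ends with Tuesday Dec 29 2009.
Last Tuesday of January 2010: Jan 26 2010.
February 2010 ends with Tuesday Feb 23 2010.
Last Tuesday of March 2010: Mar 30 2010.
April 2010 ends with Tuesday Apr 27 2010.
May 2010 ends with Tuesday May 25 2010.
June 2010 ends with Tuesday Jun 29 2010.

Jun 29 2010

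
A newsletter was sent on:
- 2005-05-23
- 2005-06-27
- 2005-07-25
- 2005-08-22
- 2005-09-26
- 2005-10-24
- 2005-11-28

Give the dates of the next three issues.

Gaps: 35, 28, 28, 35, 28, 35 days — a mix of 28 and 35. Every date is a Monday.
Each is the 4th Monday of its month.
December 2005 — 4th Monday is 2005-12-26.
4th Monday of January 2006: 2006-01-23.
4th Monday of February 2006: 2006-02-27.

2005-12-26, 2006-01-23, 2006-02-27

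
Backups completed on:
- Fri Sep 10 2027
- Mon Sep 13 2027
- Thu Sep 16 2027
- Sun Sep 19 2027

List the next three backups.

Wed Sep 22 2027, Sat Sep 25 2027, Tue Sep 28 2027

The spacing is 3, 3, 3 days — always 3 days.
Sun Sep 19 2027 + 3 days = Wed Sep 22 2027.
Wed Sep 22 2027 + 3 days = Sat Sep 25 2027.
Sat Sep 25 2027 + 3 days = Tue Sep 28 2027.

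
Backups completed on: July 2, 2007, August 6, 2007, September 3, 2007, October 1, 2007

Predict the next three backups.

These are Mondays at 28- or 35-day spacing (35, 28, 28).
The pattern: 1st Monday of the month.
1st Monday of November 2007: November 5, 2007.
December 2007 — 1st Monday is December 3, 2007.
1st Monday of January 2008: January 7, 2008.

November 5, 2007; December 3, 2007; January 7, 2008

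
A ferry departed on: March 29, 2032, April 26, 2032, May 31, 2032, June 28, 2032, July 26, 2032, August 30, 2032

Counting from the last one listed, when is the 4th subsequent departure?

December 27, 2032

Every date is a Monday; gaps 28, 35, 28, 28, 35 days.
Each is the last Monday of its month (at least one falls on the 29th or later, ruling out '4th Monday').
Last Monday of September 2032: September 27, 2032.
October 2032 ends with Monday October 25, 2032.
Last Monday of November 2032: November 29, 2032.
Last Monday of December 2032: December 27, 2032.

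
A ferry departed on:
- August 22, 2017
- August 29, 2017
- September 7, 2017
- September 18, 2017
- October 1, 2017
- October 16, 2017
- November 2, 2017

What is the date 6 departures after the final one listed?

March 26, 2018

The spacing grows by 2 each time: 7, 9, 11, 13, 15, 17 days.
Next gap: 19 days. November 2, 2017 + 19 days = November 21, 2017.
Next gap: 21 days. November 21, 2017 + 21 days = December 12, 2017.
Next gap: 23 days. December 12, 2017 + 23 days = January 4, 2018.
Next gap: 25 days. January 4, 2018 + 25 days = January 29, 2018.
Next gap: 27 days. January 29, 2018 + 27 days = February 25, 2018.
Next gap: 29 days. February 25, 2018 + 29 days = March 26, 2018.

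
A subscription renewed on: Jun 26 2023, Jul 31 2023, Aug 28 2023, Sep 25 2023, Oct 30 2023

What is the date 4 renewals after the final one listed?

All Mondays; the gaps (35, 28, 28, 35) vary with month length.
This is the last Monday of each month.
Last Monday of November 2023: Nov 27 2023.
December 2023 ends with Monday Dec 25 2023.
January 2024 ends with Monday Jan 29 2024.
February 2024 ends with Monday Feb 26 2024.

Feb 26 2024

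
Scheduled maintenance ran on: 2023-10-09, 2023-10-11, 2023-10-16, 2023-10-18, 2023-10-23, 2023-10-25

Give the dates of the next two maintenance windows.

Every event lands on a Monday or Wednesday (gaps cycle 2, 5, 2, 5, 2).
So the schedule is: every Monday and Wednesday.
Next Monday: 2023-10-30.
Next Wednesday: 2023-11-01.

2023-10-30, 2023-11-01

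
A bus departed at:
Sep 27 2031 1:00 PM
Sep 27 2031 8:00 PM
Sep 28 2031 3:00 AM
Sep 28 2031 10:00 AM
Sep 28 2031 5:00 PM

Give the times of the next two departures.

Sep 29 2031 12:00 AM, Sep 29 2031 7:00 AM

The interval is a steady 7 hours (7, 7, 7, 7).
Sep 28 2031 5:00 PM + 7 h = Sep 29 2031 12:00 AM.
Sep 29 2031 12:00 AM + 7 h = Sep 29 2031 7:00 AM.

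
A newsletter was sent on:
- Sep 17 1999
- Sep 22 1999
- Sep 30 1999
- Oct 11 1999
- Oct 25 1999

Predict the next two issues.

Nov 11 1999, Dec 1 1999

The spacing grows by 3 each time: 5, 8, 11, 14 days.
Next gap: 17 days. Oct 25 1999 + 17 days = Nov 11 1999.
Next gap: 20 days. Nov 11 1999 + 20 days = Dec 1 1999.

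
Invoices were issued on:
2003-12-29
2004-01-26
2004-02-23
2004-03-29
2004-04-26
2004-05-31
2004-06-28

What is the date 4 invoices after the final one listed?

These are Mondays with 28, 28, 35, 28, 35, 28-day gaps.
Each is the final Monday of its month — 2003-12-29 is past the 28th, so '4th Monday' doesn't fit.
Last Monday of July 2004: 2004-07-26.
August 2004 ends with Monday 2004-08-30.
September 2004 ends with Monday 2004-09-27.
October 2004 ends with Monday 2004-10-25.

2004-10-25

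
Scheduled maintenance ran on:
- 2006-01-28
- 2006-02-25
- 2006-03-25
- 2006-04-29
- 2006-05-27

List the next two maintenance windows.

These are Saturdays with 28, 28, 35, 28-day gaps.
Each is the final Saturday of its month — 2006-04-29 is past the 28th, so '4th Saturday' doesn't fit.
June 2006 ends with Saturday 2006-06-24.
July 2006 ends with Saturday 2006-07-29.

2006-06-24, 2006-07-29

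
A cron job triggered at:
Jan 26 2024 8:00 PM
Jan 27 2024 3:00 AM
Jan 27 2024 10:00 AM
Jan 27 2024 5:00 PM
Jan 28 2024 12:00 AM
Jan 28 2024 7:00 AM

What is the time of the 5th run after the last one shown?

Jan 29 2024 6:00 PM

The interval is a steady 7 hours (7, 7, 7, 7, 7).
Jan 28 2024 7:00 AM + 7 h = Jan 28 2024 2:00 PM.
Jan 28 2024 2:00 PM + 7 h = Jan 28 2024 9:00 PM.
Jan 28 2024 9:00 PM + 7 h = Jan 29 2024 4:00 AM.
Jan 29 2024 4:00 AM + 7 h = Jan 29 2024 11:00 AM.
Jan 29 2024 11:00 AM + 7 h = Jan 29 2024 6:00 PM.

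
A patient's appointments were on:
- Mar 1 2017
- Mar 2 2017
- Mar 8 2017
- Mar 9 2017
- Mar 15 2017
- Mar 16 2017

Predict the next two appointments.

Mar 22 2017, Mar 23 2017

The gap pattern 1, 6, 1, 6, 1 repeats every 2 events.
These are the Wednesdays and Thursdays of each week.
Next Wednesday: Mar 22 2017.
The following Thursday is Mar 23 2017.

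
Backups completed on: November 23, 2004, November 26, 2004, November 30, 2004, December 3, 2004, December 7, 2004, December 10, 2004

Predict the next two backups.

Every event lands on a Tuesday or Friday (gaps cycle 3, 4, 3, 4, 3).
So the schedule is: every Tuesday and Friday.
Next Tuesday: December 14, 2004.
Next Friday: December 17, 2004.

December 14, 2004; December 17, 2004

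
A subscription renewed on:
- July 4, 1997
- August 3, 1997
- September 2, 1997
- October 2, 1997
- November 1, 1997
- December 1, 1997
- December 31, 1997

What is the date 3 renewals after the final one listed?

March 31, 1998

Gaps between consecutive events: 30, 30, 30, 30, 30, 30 days — a constant 30-day interval.
December 31, 1997 + 30 days = January 30, 1998.
January 30, 1998 + 30 days = March 1, 1998.
March 1, 1998 + 30 days = March 31, 1998.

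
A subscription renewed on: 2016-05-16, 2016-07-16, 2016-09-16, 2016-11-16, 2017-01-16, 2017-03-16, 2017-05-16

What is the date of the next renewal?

2017-07-16

Gaps: 61, 62, 61, 61, 59, 61 days — not constant. Every event is on the 16th of the month.
Pattern: the 16th of every 2 months.
July 2017: 2017-07-16.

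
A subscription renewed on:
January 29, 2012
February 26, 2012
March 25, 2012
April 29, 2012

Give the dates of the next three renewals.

May 27, 2012; June 24, 2012; July 29, 2012

These are Sundays with 28, 28, 35-day gaps.
Each is the final Sunday of its month — January 29, 2012 is past the 28th, so '4th Sunday' doesn't fit.
May 2012 ends with Sunday May 27, 2012.
Last Sunday of June 2012: June 24, 2012.
July 2012 ends with Sunday July 29, 2012.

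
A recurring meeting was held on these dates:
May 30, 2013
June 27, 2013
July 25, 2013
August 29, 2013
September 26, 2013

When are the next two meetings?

All Thursdays; the gaps (28, 28, 35, 28) vary with month length.
This is the last Thursday of each month.
October 2013 ends with Thursday October 31, 2013.
Last Thursday of November 2013: November 28, 2013.

October 31, 2013; November 28, 2013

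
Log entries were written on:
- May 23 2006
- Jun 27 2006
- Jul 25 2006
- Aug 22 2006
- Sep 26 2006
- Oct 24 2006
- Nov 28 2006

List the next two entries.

Dec 26 2006, Jan 23 2007

These are Tuesdays at 28- or 35-day spacing (35, 28, 28, 35, 28, 35).
The pattern: 4th Tuesday of the month.
4th Tuesday of December 2006: Dec 26 2006.
January 2007 — 4th Tuesday is Jan 23 2007.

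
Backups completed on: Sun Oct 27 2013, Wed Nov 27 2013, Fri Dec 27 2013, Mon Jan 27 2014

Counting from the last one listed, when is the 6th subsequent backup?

Each date is the 27th; the gaps (31, 30, 31) track the month lengths.
The rule is the 27th of each month.
February 2014: Thu Feb 27 2014.
Next: March 2014 → Thu Mar 27 2014.
Next: April 2014 → Sun Apr 27 2014.
Next: May 2014 → Tue May 27 2014.
June 2014: Fri Jun 27 2014.
July 2014: Sun Jul 27 2014.

Sun Jul 27 2014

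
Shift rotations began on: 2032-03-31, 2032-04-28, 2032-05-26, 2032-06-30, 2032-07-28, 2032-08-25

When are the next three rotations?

All Wednesdays; the gaps (28, 28, 35, 28, 28) vary with month length.
This is the last Wednesday of each month.
September 2032 ends with Wednesday 2032-09-29.
Last Wednesday of October 2032: 2032-10-27.
November 2032 ends with Wednesday 2032-11-24.

2032-09-29, 2032-10-27, 2032-11-24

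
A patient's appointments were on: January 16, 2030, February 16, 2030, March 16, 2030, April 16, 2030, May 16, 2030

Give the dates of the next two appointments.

The day-of-month is always 16 (31, 28, 31, 30 days between events).
So this recurs on the 16th of each month.
Next: June 2030 → June 16, 2030.
July 2030: July 16, 2030.

June 16, 2030; July 16, 2030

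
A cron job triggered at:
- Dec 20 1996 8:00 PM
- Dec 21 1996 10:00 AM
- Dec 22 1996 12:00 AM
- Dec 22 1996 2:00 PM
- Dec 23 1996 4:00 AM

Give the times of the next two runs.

Dec 23 1996 6:00 PM, Dec 24 1996 8:00 AM

Spacing: 14, 14, 14, 14 h — constant 14 h.
Dec 23 1996 4:00 AM + 14 h = Dec 23 1996 6:00 PM.
Dec 23 1996 6:00 PM + 14 h = Dec 24 1996 8:00 AM.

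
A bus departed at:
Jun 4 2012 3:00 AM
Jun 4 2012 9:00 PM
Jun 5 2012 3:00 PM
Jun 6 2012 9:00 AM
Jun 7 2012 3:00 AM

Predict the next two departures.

The interval is a steady 18 hours (18, 18, 18, 18).
Jun 7 2012 3:00 AM + 18 h = Jun 7 2012 9:00 PM.
Jun 7 2012 9:00 PM + 18 h = Jun 8 2012 3:00 PM.

Jun 7 2012 9:00 PM, Jun 8 2012 3:00 PM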